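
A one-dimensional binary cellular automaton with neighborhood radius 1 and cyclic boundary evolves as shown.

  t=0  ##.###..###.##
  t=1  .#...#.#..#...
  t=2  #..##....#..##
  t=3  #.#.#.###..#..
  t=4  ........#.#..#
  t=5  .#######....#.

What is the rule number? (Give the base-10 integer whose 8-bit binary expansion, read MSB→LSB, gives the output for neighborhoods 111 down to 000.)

67

  nb ###: next=.  (t=0,i=0, bit7=0)
  nb ##.: next=#  (t=0,i=1, bit6=1)
  nb #.#: next=.  (t=0,i=2, bit5=0)
  nb #..: next=.  (t=0,i=6, bit4=0)
  nb .##: next=.  (t=0,i=3, bit3=0)
  nb .#.: next=.  (t=1,i=1, bit2=0)
  nb ..#: next=#  (t=0,i=7, bit1=1)
  nb ...: next=#  (t=1,i=3, bit0=1)
  bits 01000011 = 67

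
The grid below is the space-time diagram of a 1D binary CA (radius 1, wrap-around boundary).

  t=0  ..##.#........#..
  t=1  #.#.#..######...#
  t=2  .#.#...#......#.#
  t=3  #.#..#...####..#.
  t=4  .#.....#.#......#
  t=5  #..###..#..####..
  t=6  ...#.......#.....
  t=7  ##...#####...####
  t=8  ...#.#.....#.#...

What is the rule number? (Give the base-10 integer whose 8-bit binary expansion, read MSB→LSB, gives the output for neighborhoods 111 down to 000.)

41

  [7] ### => .  t=1,i=8
  [6] ##. => .  t=0,i=3
  [5] #.# => #  t=0,i=4
  [4] #.. => .  t=0,i=6
  [3] .## => #  t=0,i=2
  [2] .#. => .  t=0,i=5
  [1] ..# => .  t=0,i=1
  [0] ... => #  t=0,i=0
  bits 00101001 = 41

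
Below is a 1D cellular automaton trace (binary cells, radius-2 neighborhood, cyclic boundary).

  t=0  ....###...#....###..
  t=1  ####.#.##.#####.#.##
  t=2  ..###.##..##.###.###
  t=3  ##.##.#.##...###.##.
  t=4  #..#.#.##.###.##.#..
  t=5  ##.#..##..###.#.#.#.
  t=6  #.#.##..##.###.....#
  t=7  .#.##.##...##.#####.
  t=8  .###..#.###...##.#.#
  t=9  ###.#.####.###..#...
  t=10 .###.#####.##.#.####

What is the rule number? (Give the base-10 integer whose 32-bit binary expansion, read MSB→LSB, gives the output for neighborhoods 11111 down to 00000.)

  ##### -> .   bit 31 = 0  t=1,i=0
  ####. -> #   bit 30 = 1  t=1,i=2
  ###.# -> #   bit 29 = 1  t=1,i=3
  ###.. -> .   bit 28 = 0  t=0,i=6
  ##.## -> .   bit 27 = 0  t=1,i=9
  ##.#. -> #   bit 26 = 1  t=1,i=4
  ##..# -> #   bit 25 = 1  t=2,i=0
  ##... -> #   bit 24 = 1  t=0,i=7
  #.### -> #   bit 23 = 1  t=1,i=10
  #.##. -> #   bit 22 = 1  t=1,i=7
  #.#.# -> .   bit 21 = 0  t=1,i=5
  #.#.. -> .   bit 20 = 0  t=4,i=17
  #..## -> #   bit 19 = 1  t=2,i=1
  #..#. -> .   bit 18 = 0  t=4,i=2
  #...# -> #   bit 17 = 1  t=0,i=8
  #.... -> #   bit 16 = 1  t=0,i=12
  .#### -> #   bit 15 = 1  t=1,i=11
  .###. -> #   bit 14 = 1  t=0,i=5
  .##.# -> .   bit 13 = 0  t=1,i=8
  .##.. -> .   bit 12 = 0  t=2,i=7
  .#.## -> #   bit 11 = 1  t=1,i=6
  .#.#. -> .   bit 10 = 0  t=4,i=4
  .#..# -> #   bit 9 = 1  t=4,i=1
  .#... -> #   bit 8 = 1  t=0,i=11
  ..### -> .   bit 7 = 0  t=0,i=4
  ..##. -> .   bit 6 = 0  t=2,i=10
  ..#.# -> #   bit 5 = 1  t=4,i=3
  ..#.. -> #   bit 4 = 1  t=0,i=10
  ...## -> #   bit 3 = 1  t=0,i=3
  ...#. -> .   bit 2 = 0  t=0,i=9
  ....# -> #   bit 1 = 1  t=0,i=2
  ..... -> #   bit 0 = 1  t=0,i=0
  bits 01100111110010111100101100111011 = 1741409083

1741409083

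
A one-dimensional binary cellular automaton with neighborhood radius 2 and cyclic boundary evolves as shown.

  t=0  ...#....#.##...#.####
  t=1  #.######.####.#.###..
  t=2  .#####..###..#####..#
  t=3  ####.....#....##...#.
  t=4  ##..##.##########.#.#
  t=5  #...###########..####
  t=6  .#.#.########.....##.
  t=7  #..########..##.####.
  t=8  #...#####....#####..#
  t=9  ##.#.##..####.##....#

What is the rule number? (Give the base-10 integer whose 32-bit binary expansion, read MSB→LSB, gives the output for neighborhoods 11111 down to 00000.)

2381707614

  ##### -> #   bit 31 = 1  t=1,i=4
  ####. -> .   bit 30 = 0  t=0,i=19
  ###.# -> .   bit 29 = 0  t=1,i=7
  ###.. -> .   bit 28 = 0  t=0,i=20
  ##.## -> #   bit 27 = 1  t=1,i=8
  ##.#. -> #   bit 26 = 1  t=1,i=13
  ##..# -> .   bit 25 = 0  t=1,i=19
  ##... -> #   bit 24 = 1  t=0,i=0
  #.### -> #   bit 23 = 1  t=0,i=17
  #.##. -> #   bit 22 = 1  t=0,i=10
  #.#.# -> #   bit 21 = 1  t=1,i=14
  #.#.. -> #   bit 20 = 1  t=7,i=0
  #..## -> .   bit 19 = 0  t=2,i=7
  #..#. -> #   bit 18 = 1  t=1,i=20
  #...# -> .   bit 17 = 0  t=0,i=1
  #.... -> #   bit 16 = 1  t=0,i=5
  .#### -> #   bit 15 = 1  t=0,i=18
  .###. -> #   bit 14 = 1  t=1,i=17
  .##.# -> #   bit 13 = 1  t=4,i=5
  .##.. -> #   bit 12 = 1  t=0,i=11
  .#.## -> #   bit 11 = 1  t=0,i=9
  .#.#. -> .   bit 10 = 0  t=6,i=2
  .#..# -> .   bit 9 = 0  t=7,i=1
  .#... -> #   bit 8 = 1  t=0,i=4
  ..### -> .   bit 7 = 0  t=2,i=8
  ..##. -> #   bit 6 = 1  t=3,i=14
  ..#.# -> .   bit 5 = 0  t=0,i=8
  ..#.. -> #   bit 4 = 1  t=0,i=3
  ...## -> #   bit 3 = 1  t=3,i=13
  ...#. -> #   bit 2 = 1  t=0,i=2
  ....# -> #   bit 1 = 1  t=0,i=6
  ..... -> .   bit 0 = 0  t=3,i=6
  bits 10001101111101011111100101011110 = 2381707614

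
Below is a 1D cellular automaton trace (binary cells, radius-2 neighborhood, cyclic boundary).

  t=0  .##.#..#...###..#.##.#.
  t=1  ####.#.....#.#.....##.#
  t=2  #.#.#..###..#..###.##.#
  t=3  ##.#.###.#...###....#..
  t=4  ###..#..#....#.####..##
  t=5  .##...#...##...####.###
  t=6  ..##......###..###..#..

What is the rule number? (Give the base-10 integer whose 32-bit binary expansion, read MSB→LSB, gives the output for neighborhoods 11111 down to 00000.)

1435088579

  #####|.  b31=0 t=1,i=1
  ####.|#  b30=1 t=1,i=2
  ###.#|.  b29=0 t=1,i=3
  ###..|#  b28=1 t=0,i=13
  ##.##|.  b27=0 t=1,i=21
  ##.#.|#  b26=1 t=0,i=3
  ##..#|.  b25=0 t=0,i=14
  ##...|#  b24=1 t=3,i=16
  #.###|#  b23=1 t=1,i=22
  #.##.|.  b22=0 t=0,i=18
  #.#.#|.  b21=0 t=2,i=2
  #.#..|.  b20=0 t=0,i=4
  #..##|#  b19=1 t=0,i=0
  #..#.|.  b18=0 t=0,i=6
  #...#|.  b17=0 t=0,i=9
  #....|#  b16=1 t=1,i=7
  .####|#  b15=1 t=1,i=0
  .###.|.  b14=0 t=0,i=12
  .##.#|#  b13=1 t=0,i=2
  .##..|#  b12=1 t=5,i=2
  .#.##|.  b11=0 t=0,i=17
  .#.#.|#  b10=1 t=1,i=12
  .#..#|#  b9=1 t=0,i=5
  .#...|.  b8=0 t=0,i=8
  ..###|#  b7=1 t=0,i=11
  ..##.|#  b6=1 t=0,i=1
  ..#.#|.  b5=0 t=0,i=16
  ..#..|.  b4=0 t=0,i=7
  ...##|.  b3=0 t=0,i=10
  ...#.|.  b2=0 t=1,i=10
  ....#|#  b1=1 t=1,i=9
  .....|#  b0=1 t=1,i=8
  bits 01010101100010011011011011000011 = 1435088579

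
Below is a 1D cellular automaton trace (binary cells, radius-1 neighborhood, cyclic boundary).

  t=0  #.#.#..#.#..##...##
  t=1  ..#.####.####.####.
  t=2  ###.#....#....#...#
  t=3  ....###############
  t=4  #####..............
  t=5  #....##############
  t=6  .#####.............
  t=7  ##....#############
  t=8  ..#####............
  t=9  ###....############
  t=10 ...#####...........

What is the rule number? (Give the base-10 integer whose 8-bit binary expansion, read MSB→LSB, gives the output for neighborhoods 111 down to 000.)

31

  ### -> .   bit 7 = 0  t=0,i=18
  ##. -> .   bit 6 = 0  t=0,i=0
  #.# -> .   bit 5 = 0  t=0,i=1
  #.. -> #   bit 4 = 1  t=0,i=5
  .## -> #   bit 3 = 1  t=0,i=12
  .#. -> #   bit 2 = 1  t=0,i=2
  ..# -> #   bit 1 = 1  t=0,i=6
  ... -> #   bit 0 = 1  t=0,i=15
  bits 00011111 = 31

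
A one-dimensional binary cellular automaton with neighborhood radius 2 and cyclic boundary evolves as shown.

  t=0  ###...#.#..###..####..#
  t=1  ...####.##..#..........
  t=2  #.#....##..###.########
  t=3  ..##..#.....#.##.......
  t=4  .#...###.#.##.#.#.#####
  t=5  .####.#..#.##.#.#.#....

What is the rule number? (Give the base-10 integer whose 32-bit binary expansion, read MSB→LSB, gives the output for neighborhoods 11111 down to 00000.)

  ##### -> .   bit 31 = 0  t=2,i=17
  ####. -> .   bit 30 = 0  t=0,i=1
  ###.# -> .   bit 29 = 0  t=1,i=6
  ###.. -> .   bit 28 = 0  t=0,i=2
  ##.## -> #   bit 27 = 1  t=1,i=7
  ##.#. -> .   bit 26 = 0  t=2,i=1
  ##..# -> .   bit 25 = 0  t=0,i=14
  ##... -> #   bit 24 = 1  t=0,i=3
  #.### -> #   bit 23 = 1  t=2,i=15
  #.##. -> #   bit 22 = 1  t=1,i=8
  #.#.# -> #   bit 21 = 1  t=4,i=9
  #.#.. -> #   bit 20 = 1  t=0,i=8
  #..## -> .   bit 19 = 0  t=0,i=10
  #..#. -> #   bit 18 = 1  t=1,i=11
  #...# -> #   bit 17 = 1  t=0,i=4
  #.... -> .   bit 16 = 0  t=1,i=14
  .#### -> .   bit 15 = 0  t=0,i=0
  .###. -> #   bit 14 = 1  t=0,i=12
  .##.# -> #   bit 13 = 1  t=4,i=12
  .##.. -> .   bit 12 = 0  t=1,i=9
  .#.## -> .   bit 11 = 0  t=3,i=13
  .#.#. -> .   bit 10 = 0  t=0,i=7
  .#..# -> #   bit 9 = 1  t=0,i=9
  .#... -> #   bit 8 = 1  t=1,i=13
  ..### -> .   bit 7 = 0  t=0,i=11
  ..##. -> .   bit 6 = 0  t=2,i=7
  ..#.# -> #   bit 5 = 1  t=0,i=6
  ..#.. -> #   bit 4 = 1  t=1,i=12
  ...## -> #   bit 3 = 1  t=1,i=2
  ...#. -> #   bit 2 = 1  t=0,i=5
  ....# -> .   bit 1 = 0  t=1,i=1
  ..... -> #   bit 0 = 1  t=1,i=0
  bits 00001001111101100110001100111101 = 167142205

167142205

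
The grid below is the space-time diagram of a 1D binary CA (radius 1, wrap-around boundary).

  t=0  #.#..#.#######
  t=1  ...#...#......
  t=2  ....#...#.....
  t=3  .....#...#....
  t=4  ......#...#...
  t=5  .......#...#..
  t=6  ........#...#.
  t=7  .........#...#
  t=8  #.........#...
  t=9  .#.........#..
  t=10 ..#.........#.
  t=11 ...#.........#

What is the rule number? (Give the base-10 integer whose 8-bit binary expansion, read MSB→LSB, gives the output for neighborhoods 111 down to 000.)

  [7] ### => .  t=0,i=8
  [6] ##. => .  t=0,i=0
  [5] #.# => .  t=0,i=1
  [4] #.. => #  t=0,i=3
  [3] .## => #  t=0,i=7
  [2] .#. => .  t=0,i=2
  [1] ..# => .  t=0,i=4
  [0] ... => .  t=1,i=0
  bits 00011000 = 24

24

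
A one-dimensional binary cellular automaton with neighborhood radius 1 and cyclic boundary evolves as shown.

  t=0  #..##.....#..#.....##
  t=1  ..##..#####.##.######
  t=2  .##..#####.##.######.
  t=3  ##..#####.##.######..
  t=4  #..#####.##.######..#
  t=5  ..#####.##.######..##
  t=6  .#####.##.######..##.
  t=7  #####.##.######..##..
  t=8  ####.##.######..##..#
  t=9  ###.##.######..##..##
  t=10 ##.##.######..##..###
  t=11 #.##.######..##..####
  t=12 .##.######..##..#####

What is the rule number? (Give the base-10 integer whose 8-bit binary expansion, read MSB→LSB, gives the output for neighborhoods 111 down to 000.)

  [7] ### => #  t=0,i=20
  [6] ##. => .  t=0,i=0
  [5] #.# => #  t=1,i=11
  [4] #.. => .  t=0,i=1
  [3] .## => #  t=0,i=3
  [2] .#. => #  t=0,i=10
  [1] ..# => #  t=0,i=2
  [0] ... => #  t=0,i=6
  bits 10101111 = 175

175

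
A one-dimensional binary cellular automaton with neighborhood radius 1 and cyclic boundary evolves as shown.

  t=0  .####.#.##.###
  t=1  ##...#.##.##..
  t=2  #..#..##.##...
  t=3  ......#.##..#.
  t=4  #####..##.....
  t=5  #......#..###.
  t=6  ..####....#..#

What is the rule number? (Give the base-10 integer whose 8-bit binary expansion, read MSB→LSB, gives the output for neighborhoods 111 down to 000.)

41

  ### -> .   bit 7 = 0  t=0,i=2
  ##. -> .   bit 6 = 0  t=0,i=4
  #.# -> #   bit 5 = 1  t=0,i=0
  #.. -> .   bit 4 = 0  t=1,i=2
  .## -> #   bit 3 = 1  t=0,i=1
  .#. -> .   bit 2 = 0  t=0,i=6
  ..# -> .   bit 1 = 0  t=1,i=4
  ... -> #   bit 0 = 1  t=1,i=3
  bits 00101001 = 41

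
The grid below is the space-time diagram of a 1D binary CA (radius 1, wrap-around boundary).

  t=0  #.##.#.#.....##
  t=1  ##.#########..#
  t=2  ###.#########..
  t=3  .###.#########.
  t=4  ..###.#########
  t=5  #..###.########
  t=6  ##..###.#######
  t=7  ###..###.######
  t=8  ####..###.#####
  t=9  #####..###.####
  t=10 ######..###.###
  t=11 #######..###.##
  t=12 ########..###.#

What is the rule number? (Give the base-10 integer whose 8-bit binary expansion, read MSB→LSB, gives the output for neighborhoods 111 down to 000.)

  [7] ### => #  t=0,i=14
  [6] ##. => #  t=0,i=0
  [5] #.# => #  t=0,i=1
  [4] #.. => #  t=0,i=8
  [3] .## => .  t=0,i=2
  [2] .#. => #  t=0,i=5
  [1] ..# => .  t=0,i=12
  [0] ... => #  t=0,i=9
  bits 11110101 = 245

245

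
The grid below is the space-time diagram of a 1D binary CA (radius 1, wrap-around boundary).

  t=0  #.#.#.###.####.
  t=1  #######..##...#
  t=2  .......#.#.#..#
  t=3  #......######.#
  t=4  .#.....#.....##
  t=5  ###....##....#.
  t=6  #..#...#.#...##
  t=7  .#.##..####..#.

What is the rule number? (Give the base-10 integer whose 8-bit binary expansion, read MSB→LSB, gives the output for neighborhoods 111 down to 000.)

  ###|.  b7=0 t=0,i=7
  ##.|.  b6=0 t=0,i=8
  #.#|#  b5=1 t=0,i=1
  #..|#  b4=1 t=1,i=7
  .##|#  b3=1 t=0,i=6
  .#.|#  b2=1 t=0,i=0
  ..#|.  b1=0 t=1,i=8
  ...|.  b0=0 t=1,i=12
  bits 00111100 = 60

60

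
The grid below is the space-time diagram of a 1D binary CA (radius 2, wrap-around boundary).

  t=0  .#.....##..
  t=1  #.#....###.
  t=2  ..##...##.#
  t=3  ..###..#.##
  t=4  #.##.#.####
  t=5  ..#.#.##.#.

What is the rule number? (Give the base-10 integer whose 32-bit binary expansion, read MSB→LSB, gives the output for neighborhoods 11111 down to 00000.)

  [31] ##### => #  t=4,i=9
  [30] ####. => .  t=4,i=10
  [29] ###.# => .  t=1,i=9
  [28] ###.. => .  t=3,i=4
  [27] ##.## => .  t=4,i=1
  [26] ##.#. => #  t=1,i=10
  [25] ##..# => #  t=3,i=0
  [24] ##... => #  t=0,i=9
  [23] #.### => #  t=4,i=7
  [22] #.##. => #  t=3,i=9
  [21] #.#.# => .  t=1,i=0
  [20] #.#.. => #  t=1,i=2
  [19] #..## => .  t=2,i=1
  [18] #..#. => .  t=3,i=6
  [17] #...# => .  t=0,i=10
  [16] #.... => .  t=0,i=3
  [15] .#### => .  t=4,i=8
  [14] .###. => #  t=1,i=8
  [13] .##.# => .  t=2,i=8
  [12] .##.. => #  t=0,i=8
  [11] .#.## => #  t=3,i=8
  [10] .#.#. => .  t=1,i=1
  [9] .#..# => .  t=2,i=0
  [8] .#... => #  t=0,i=2
  [7] ..### => #  t=1,i=7
  [6] ..##. => #  t=0,i=7
  [5] ..#.# => #  t=3,i=7
  [4] ..#.. => .  t=0,i=1
  [3] ...## => .  t=0,i=6
  [2] ...#. => #  t=0,i=0
  [1] ....# => .  t=0,i=5
  [0] ..... => .  t=0,i=4
  bits 10000111110100000101100111100100 = 2278578660

2278578660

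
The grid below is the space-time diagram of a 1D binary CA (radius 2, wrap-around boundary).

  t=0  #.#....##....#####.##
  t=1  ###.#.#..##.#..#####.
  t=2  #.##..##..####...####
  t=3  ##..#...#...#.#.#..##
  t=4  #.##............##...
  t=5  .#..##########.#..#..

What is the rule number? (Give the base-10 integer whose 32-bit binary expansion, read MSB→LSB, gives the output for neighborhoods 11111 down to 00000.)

4019530249

  nb #####: next=#  (t=0,i=15, bit31=1)
  nb ####.: next=#  (t=0,i=16, bit30=1)
  nb ###.#: next=#  (t=0,i=0, bit29=1)
  nb ###..: next=.  (t=2,i=13, bit28=0)
  nb ##.##: next=#  (t=0,i=18, bit27=1)
  nb ##.#.: next=#  (t=0,i=1, bit26=1)
  nb ##..#: next=#  (t=2,i=4, bit25=1)
  nb ##...: next=#  (t=0,i=9, bit24=1)
  nb #.###: next=#  (t=0,i=19, bit23=1)
  nb #.##.: next=.  (t=2,i=2, bit22=0)
  nb #.#.#: next=.  (t=1,i=4, bit21=0)
  nb #.#..: next=#  (t=0,i=2, bit20=1)
  nb #..##: next=.  (t=1,i=8, bit19=0)
  nb #..#.: next=#  (t=3,i=3, bit18=1)
  nb #...#: next=.  (t=2,i=15, bit17=0)
  nb #....: next=#  (t=0,i=4, bit16=1)
  nb .####: next=.  (t=0,i=14, bit15=0)
  nb .###.: next=.  (t=0,i=20, bit14=0)
  nb .##.#: next=#  (t=1,i=10, bit13=1)
  nb .##..: next=.  (t=0,i=8, bit12=0)
  nb .#.##: next=#  (t=4,i=1, bit11=1)
  nb .#.#.: next=.  (t=1,i=5, bit10=0)
  nb .#..#: next=#  (t=1,i=7, bit9=1)
  nb .#...: next=.  (t=0,i=3, bit8=0)
  nb ..###: next=.  (t=0,i=13, bit7=0)
  nb ..##.: next=.  (t=0,i=7, bit6=0)
  nb ..#.#: next=.  (t=3,i=12, bit5=0)
  nb ..#..: next=.  (t=3,i=4, bit4=0)
  nb ...##: next=#  (t=0,i=6, bit3=1)
  nb ...#.: next=.  (t=3,i=7, bit2=0)
  nb ....#: next=.  (t=0,i=5, bit1=0)
  nb .....: next=#  (t=4,i=6, bit0=1)
  bits 11101111100101010010101000001001 = 4019530249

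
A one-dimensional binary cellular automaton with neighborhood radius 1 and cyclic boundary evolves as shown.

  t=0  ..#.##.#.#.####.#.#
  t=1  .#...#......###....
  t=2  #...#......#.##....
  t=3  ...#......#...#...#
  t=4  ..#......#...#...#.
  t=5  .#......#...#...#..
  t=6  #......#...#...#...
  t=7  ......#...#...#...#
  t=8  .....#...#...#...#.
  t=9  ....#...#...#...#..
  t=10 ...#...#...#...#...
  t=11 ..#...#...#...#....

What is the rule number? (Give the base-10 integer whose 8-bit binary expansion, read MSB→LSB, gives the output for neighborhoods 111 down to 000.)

  ###|#  b7=1 t=0,i=12
  ##.|#  b6=1 t=0,i=5
  #.#|.  b5=0 t=0,i=3
  #..|.  b4=0 t=0,i=0
  .##|.  b3=0 t=0,i=4
  .#.|.  b2=0 t=0,i=2
  ..#|#  b1=1 t=0,i=1
  ...|.  b0=0 t=1,i=3
  bits 11000010 = 194

194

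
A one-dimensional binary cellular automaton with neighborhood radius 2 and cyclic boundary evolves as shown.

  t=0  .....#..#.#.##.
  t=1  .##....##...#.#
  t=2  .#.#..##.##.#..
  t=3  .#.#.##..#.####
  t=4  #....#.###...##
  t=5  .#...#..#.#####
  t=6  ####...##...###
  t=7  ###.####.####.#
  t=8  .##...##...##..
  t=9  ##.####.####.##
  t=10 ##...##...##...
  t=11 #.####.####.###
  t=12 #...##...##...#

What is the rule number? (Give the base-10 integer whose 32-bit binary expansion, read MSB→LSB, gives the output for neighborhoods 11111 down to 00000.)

3881714153

  [31] ##### => #  t=5,i=12
  [30] ####. => #  t=3,i=13
  [29] ###.# => #  t=3,i=14
  [28] ###.. => .  t=4,i=0
  [27] ##.## => .  t=2,i=8
  [26] ##.#. => #  t=2,i=11
  [25] ##..# => #  t=3,i=7
  [24] ##... => #  t=0,i=14
  [23] #.### => .  t=3,i=11
  [22] #.##. => #  t=0,i=12
  [21] #.#.# => .  t=0,i=10
  [20] #.#.. => #  t=2,i=3
  [19] #..## => #  t=2,i=5
  [18] #..#. => #  t=0,i=7
  [17] #...# => #  t=1,i=10
  [16] #.... => .  t=0,i=0
  [15] .#### => .  t=3,i=12
  [14] .###. => #  t=4,i=8
  [13] .##.# => .  t=2,i=7
  [12] .##.. => .  t=0,i=13
  [11] .#.## => .  t=0,i=11
  [10] .#.#. => .  t=0,i=9
  [9] .#..# => .  t=0,i=6
  [8] .#... => #  t=2,i=13
  [7] ..### => #  t=4,i=13
  [6] ..##. => #  t=1,i=7
  [5] ..#.# => #  t=0,i=8
  [4] ..#.. => .  t=0,i=5
  [3] ...## => #  t=1,i=6
  [2] ...#. => .  t=0,i=4
  [1] ....# => .  t=0,i=3
  [0] ..... => #  t=0,i=1
  bits 11100111010111100100000111101001 = 3881714153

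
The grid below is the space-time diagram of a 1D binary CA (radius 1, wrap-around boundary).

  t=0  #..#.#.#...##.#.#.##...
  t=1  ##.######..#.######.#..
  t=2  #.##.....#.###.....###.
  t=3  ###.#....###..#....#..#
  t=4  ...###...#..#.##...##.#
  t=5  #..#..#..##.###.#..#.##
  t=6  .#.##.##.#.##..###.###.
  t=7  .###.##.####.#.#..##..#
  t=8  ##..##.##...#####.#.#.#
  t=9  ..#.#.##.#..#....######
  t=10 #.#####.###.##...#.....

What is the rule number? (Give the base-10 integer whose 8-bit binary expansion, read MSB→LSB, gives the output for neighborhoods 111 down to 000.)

60

  [7] ### => .  t=1,i=4
  [6] ##. => .  t=0,i=12
  [5] #.# => #  t=0,i=4
  [4] #.. => #  t=0,i=1
  [3] .## => #  t=0,i=11
  [2] .#. => #  t=0,i=0
  [1] ..# => .  t=0,i=2
  [0] ... => .  t=0,i=9
  bits 00111100 = 60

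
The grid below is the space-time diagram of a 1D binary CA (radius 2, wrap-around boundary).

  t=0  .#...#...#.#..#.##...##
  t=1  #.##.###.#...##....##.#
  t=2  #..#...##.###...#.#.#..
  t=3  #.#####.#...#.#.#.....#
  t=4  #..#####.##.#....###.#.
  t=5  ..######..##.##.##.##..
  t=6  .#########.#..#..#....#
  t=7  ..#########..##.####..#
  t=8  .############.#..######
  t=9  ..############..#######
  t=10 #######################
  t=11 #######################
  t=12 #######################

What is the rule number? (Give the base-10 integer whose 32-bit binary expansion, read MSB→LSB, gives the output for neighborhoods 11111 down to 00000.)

4128219577

  ##### -> #   bit 31 = 1  t=3,i=4
  ####. -> #   bit 30 = 1  t=3,i=5
  ###.# -> #   bit 29 = 1  t=1,i=7
  ###.. -> #   bit 28 = 1  t=2,i=12
  ##.## -> .   bit 27 = 0  t=1,i=1
  ##.#. -> #   bit 26 = 1  t=0,i=0
  ##..# -> #   bit 25 = 1  t=5,i=8
  ##... -> .   bit 24 = 0  t=0,i=18
  #.### -> .   bit 23 = 0  t=1,i=5
  #.##. -> .   bit 22 = 0  t=0,i=16
  #.#.# -> .   bit 21 = 0  t=2,i=18
  #.#.. -> .   bit 20 = 0  t=0,i=1
  #..## -> #   bit 19 = 1  t=4,i=2
  #..#. -> #   bit 18 = 1  t=0,i=13
  #...# -> #   bit 17 = 1  t=0,i=3
  #.... -> #   bit 16 = 1  t=1,i=16
  .#### -> #   bit 15 = 1  t=3,i=3
  .###. -> .   bit 14 = 0  t=1,i=6
  .##.# -> #   bit 13 = 1  t=0,i=22
  .##.. -> .   bit 12 = 0  t=0,i=17
  .#.## -> .   bit 11 = 0  t=0,i=15
  .#.#. -> .   bit 10 = 0  t=0,i=10
  .#..# -> .   bit 9 = 0  t=0,i=12
  .#... -> #   bit 8 = 1  t=0,i=2
  ..### -> #   bit 7 = 1  t=4,i=3
  ..##. -> .   bit 6 = 0  t=0,i=21
  ..#.# -> #   bit 5 = 1  t=0,i=9
  ..#.. -> #   bit 4 = 1  t=0,i=5
  ...## -> #   bit 3 = 1  t=0,i=20
  ...#. -> .   bit 2 = 0  t=0,i=4
  ....# -> .   bit 1 = 0  t=1,i=17
  ..... -> #   bit 0 = 1  t=3,i=19
  bits 11110110000011111010000110111001 = 4128219577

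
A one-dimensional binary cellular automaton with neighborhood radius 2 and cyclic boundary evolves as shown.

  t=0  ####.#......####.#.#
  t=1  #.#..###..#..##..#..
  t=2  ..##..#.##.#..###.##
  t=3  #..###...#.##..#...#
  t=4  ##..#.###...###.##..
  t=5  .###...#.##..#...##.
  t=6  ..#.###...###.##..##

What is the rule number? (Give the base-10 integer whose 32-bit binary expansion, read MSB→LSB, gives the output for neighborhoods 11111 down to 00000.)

  ##### -> .   bit 31 = 0  t=0,i=1
  ####. -> #   bit 30 = 1  t=0,i=2
  ###.# -> .   bit 29 = 0  t=0,i=3
  ###.. -> .   bit 28 = 0  t=1,i=7
  ##.## -> .   bit 27 = 0  t=2,i=17
  ##.#. -> .   bit 26 = 0  t=0,i=4
  ##..# -> #   bit 25 = 1  t=1,i=8
  ##... -> #   bit 24 = 1  t=3,i=6
  #.### -> .   bit 23 = 0  t=0,i=19
  #.##. -> .   bit 22 = 0  t=2,i=8
  #.#.# -> #   bit 21 = 1  t=0,i=17
  #.#.. -> #   bit 20 = 1  t=0,i=5
  #..## -> .   bit 19 = 0  t=1,i=4
  #..#. -> #   bit 18 = 1  t=1,i=9
  #...# -> #   bit 17 = 1  t=3,i=7
  #.... -> #   bit 16 = 1  t=0,i=7
  .#### -> #   bit 15 = 1  t=0,i=0
  .###. -> #   bit 14 = 1  t=1,i=6
  .##.# -> #   bit 13 = 1  t=2,i=9
  .##.. -> #   bit 12 = 1  t=1,i=14
  .#.## -> .   bit 11 = 0  t=0,i=18
  .#.#. -> .   bit 10 = 0  t=1,i=1
  .#..# -> #   bit 9 = 1  t=1,i=3
  .#... -> #   bit 8 = 1  t=0,i=6
  ..### -> .   bit 7 = 0  t=0,i=12
  ..##. -> .   bit 6 = 0  t=1,i=13
  ..#.# -> .   bit 5 = 0  t=1,i=0
  ..#.. -> .   bit 4 = 0  t=1,i=10
  ...## -> .   bit 3 = 0  t=0,i=11
  ...#. -> #   bit 2 = 1  t=3,i=8
  ....# -> #   bit 1 = 1  t=0,i=10
  ..... -> .   bit 0 = 0  t=0,i=8
  bits 01000011001101111111001100000110 = 1127740166

1127740166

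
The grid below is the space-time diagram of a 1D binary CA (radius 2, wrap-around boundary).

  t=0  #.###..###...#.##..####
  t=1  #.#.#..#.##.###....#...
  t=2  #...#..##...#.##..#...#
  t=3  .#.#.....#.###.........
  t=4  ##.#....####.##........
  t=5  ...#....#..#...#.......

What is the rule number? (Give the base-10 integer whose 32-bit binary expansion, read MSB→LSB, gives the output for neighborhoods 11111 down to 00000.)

831522980

  ##### -> .   bit 31 = 0  t=0,i=21
  ####. -> .   bit 30 = 0  t=0,i=22
  ###.# -> #   bit 29 = 1  t=0,i=0
  ###.. -> #   bit 28 = 1  t=0,i=4
  ##.## -> .   bit 27 = 0  t=0,i=1
  ##.#. -> .   bit 26 = 0  t=4,i=2
  ##..# -> .   bit 25 = 0  t=0,i=5
  ##... -> #   bit 24 = 1  t=0,i=10
  #.### -> #   bit 23 = 1  t=0,i=2
  #.##. -> .   bit 22 = 0  t=0,i=15
  #.#.# -> .   bit 21 = 0  t=1,i=2
  #.#.. -> #   bit 20 = 1  t=1,i=4
  #..## -> .   bit 19 = 0  t=0,i=6
  #..#. -> .   bit 18 = 0  t=1,i=6
  #...# -> .   bit 17 = 0  t=0,i=11
  #.... -> .   bit 16 = 0  t=1,i=16
  .#### -> .   bit 15 = 0  t=0,i=20
  .###. -> .   bit 14 = 0  t=0,i=3
  .##.# -> .   bit 13 = 0  t=1,i=10
  .##.. -> .   bit 12 = 0  t=0,i=16
  .#.## -> #   bit 11 = 1  t=0,i=14
  .#.#. -> .   bit 10 = 0  t=1,i=1
  .#..# -> .   bit 9 = 0  t=1,i=5
  .#... -> .   bit 8 = 0  t=1,i=20
  ..### -> #   bit 7 = 1  t=0,i=7
  ..##. -> .   bit 6 = 0  t=2,i=7
  ..#.# -> #   bit 5 = 1  t=0,i=13
  ..#.. -> .   bit 4 = 0  t=1,i=19
  ...## -> .   bit 3 = 0  t=2,i=21
  ...#. -> #   bit 2 = 1  t=0,i=12
  ....# -> .   bit 1 = 0  t=1,i=17
  ..... -> .   bit 0 = 0  t=3,i=6
  bits 00110001100100000000100010100100 = 831522980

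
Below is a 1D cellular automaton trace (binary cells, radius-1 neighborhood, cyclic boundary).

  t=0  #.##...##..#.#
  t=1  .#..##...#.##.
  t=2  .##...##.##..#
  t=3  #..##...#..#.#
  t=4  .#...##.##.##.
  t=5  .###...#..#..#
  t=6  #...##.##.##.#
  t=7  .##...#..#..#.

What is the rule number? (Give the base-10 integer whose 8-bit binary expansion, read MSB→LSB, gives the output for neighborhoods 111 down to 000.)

  ###|.  b7=0 t=5,i=2
  ##.|.  b6=0 t=0,i=0
  #.#|#  b5=1 t=0,i=1
  #..|#  b4=1 t=0,i=4
  .##|.  b3=0 t=0,i=2
  .#.|#  b2=1 t=0,i=11
  ..#|.  b1=0 t=0,i=6
  ...|#  b0=1 t=0,i=5
  bits 00110101 = 53

53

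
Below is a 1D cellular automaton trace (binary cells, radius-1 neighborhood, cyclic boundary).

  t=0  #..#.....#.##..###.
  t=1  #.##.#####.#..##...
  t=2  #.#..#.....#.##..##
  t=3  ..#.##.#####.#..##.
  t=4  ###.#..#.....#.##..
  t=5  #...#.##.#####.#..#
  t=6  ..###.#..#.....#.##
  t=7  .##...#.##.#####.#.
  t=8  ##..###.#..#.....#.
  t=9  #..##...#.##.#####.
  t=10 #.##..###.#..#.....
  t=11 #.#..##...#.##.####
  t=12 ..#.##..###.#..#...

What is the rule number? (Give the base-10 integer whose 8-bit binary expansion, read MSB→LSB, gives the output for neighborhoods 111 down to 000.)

15

  ### -> .   bit 7 = 0  t=0,i=16
  ##. -> .   bit 6 = 0  t=0,i=12
  #.# -> .   bit 5 = 0  t=0,i=10
  #.. -> .   bit 4 = 0  t=0,i=1
  .## -> #   bit 3 = 1  t=0,i=11
  .#. -> #   bit 2 = 1  t=0,i=0
  ..# -> #   bit 1 = 1  t=0,i=2
  ... -> #   bit 0 = 1  t=0,i=5
  bits 00001111 = 15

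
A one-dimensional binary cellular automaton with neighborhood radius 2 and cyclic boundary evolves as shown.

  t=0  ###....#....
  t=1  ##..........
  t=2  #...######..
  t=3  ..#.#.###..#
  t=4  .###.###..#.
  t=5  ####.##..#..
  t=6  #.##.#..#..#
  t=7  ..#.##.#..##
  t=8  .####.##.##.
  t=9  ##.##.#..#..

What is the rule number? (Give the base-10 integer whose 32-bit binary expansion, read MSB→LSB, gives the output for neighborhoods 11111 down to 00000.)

  [31] ##### => #  t=2,i=6
  [30] ####. => #  t=2,i=8
  [29] ###.# => #  t=4,i=3
  [28] ###.. => .  t=0,i=2
  [27] ##.## => .  t=4,i=4
  [26] ##.#. => #  t=6,i=4
  [25] ##..# => .  t=2,i=10
  [24] ##... => .  t=0,i=3
  [23] #.### => #  t=3,i=6
  [22] #.##. => #  t=5,i=5
  [21] #.#.# => .  t=3,i=4
  [20] #.#.. => #  t=6,i=5
  [19] #..## => #  t=4,i=0
  [18] #..#. => #  t=2,i=11
  [17] #...# => #  t=2,i=2
  [16] #.... => .  t=0,i=4
  [15] .#### => .  t=2,i=5
  [14] .###. => #  t=0,i=1
  [13] .##.# => .  t=6,i=0
  [12] .##.. => .  t=1,i=1
  [11] .#.## => #  t=3,i=5
  [10] .#.#. => #  t=3,i=3
  [9] .#..# => .  t=3,i=0
  [8] .#... => .  t=0,i=8
  [7] ..### => #  t=0,i=0
  [6] ..##. => #  t=1,i=0
  [5] ..#.# => #  t=3,i=2
  [4] ..#.. => .  t=0,i=7
  [3] ...## => .  t=0,i=11
  [2] ...#. => .  t=0,i=6
  [1] ....# => .  t=0,i=5
  [0] ..... => #  t=1,i=4
  bits 11100100110111100100110011100001 = 3839773921

3839773921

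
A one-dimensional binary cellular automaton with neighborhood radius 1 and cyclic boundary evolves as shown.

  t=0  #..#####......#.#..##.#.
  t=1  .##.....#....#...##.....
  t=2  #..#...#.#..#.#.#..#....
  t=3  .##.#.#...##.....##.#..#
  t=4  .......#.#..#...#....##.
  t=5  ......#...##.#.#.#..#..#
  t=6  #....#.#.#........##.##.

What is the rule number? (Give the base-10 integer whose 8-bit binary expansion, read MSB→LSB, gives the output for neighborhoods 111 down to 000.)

18

  ### -> .   bit 7 = 0  t=0,i=4
  ##. -> .   bit 6 = 0  t=0,i=7
  #.# -> .   bit 5 = 0  t=0,i=15
  #.. -> #   bit 4 = 1  t=0,i=1
  .## -> .   bit 3 = 0  t=0,i=3
  .#. -> .   bit 2 = 0  t=0,i=0
  ..# -> #   bit 1 = 1  t=0,i=2
  ... -> .   bit 0 = 0  t=0,i=9
  bits 00010010 = 18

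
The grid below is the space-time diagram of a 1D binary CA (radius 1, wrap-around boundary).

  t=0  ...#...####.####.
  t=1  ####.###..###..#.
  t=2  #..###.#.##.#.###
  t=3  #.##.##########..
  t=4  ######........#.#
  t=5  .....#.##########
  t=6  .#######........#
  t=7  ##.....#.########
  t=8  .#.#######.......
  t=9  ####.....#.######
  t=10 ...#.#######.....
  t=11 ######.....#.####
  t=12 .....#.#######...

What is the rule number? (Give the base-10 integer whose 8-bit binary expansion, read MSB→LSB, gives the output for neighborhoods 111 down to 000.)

111

  nb ###: next=.  (t=0,i=8, bit7=0)
  nb ##.: next=#  (t=0,i=10, bit6=1)
  nb #.#: next=#  (t=0,i=11, bit5=1)
  nb #..: next=.  (t=0,i=4, bit4=0)
  nb .##: next=#  (t=0,i=7, bit3=1)
  nb .#.: next=#  (t=0,i=3, bit2=1)
  nb ..#: next=#  (t=0,i=2, bit1=1)
  nb ...: next=#  (t=0,i=0, bit0=1)
  bits 01101111 = 111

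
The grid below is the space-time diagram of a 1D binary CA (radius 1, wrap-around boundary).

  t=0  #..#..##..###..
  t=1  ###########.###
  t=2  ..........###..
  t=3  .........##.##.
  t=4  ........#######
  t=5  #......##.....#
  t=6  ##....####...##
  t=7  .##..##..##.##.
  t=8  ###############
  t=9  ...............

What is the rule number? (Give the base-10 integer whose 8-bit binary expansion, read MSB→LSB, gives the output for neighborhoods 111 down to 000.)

  ### -> .   bit 7 = 0  t=0,i=11
  ##. -> #   bit 6 = 1  t=0,i=7
  #.# -> #   bit 5 = 1  t=1,i=11
  #.. -> #   bit 4 = 1  t=0,i=1
  .## -> #   bit 3 = 1  t=0,i=6
  .#. -> #   bit 2 = 1  t=0,i=0
  ..# -> #   bit 1 = 1  t=0,i=2
  ... -> .   bit 0 = 0  t=2,i=0
  bits 01111110 = 126

126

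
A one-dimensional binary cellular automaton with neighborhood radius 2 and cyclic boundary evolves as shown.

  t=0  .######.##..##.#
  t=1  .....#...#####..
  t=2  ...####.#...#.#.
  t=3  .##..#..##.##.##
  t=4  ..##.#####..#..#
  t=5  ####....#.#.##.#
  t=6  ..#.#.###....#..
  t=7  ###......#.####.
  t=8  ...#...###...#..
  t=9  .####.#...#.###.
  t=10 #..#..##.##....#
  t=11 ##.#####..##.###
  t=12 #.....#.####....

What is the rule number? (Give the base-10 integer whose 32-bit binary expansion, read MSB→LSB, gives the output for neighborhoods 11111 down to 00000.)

1125659518

  [31] ##### => .  t=0,i=3
  [30] ####. => #  t=0,i=5
  [29] ###.# => .  t=0,i=6
  [28] ###.. => .  t=1,i=13
  [27] ##.## => .  t=0,i=7
  [26] ##.#. => .  t=0,i=14
  [25] ##..# => #  t=0,i=10
  [24] ##... => #  t=1,i=14
  [23] #.### => .  t=0,i=1
  [22] #.##. => .  t=0,i=8
  [21] #.#.# => .  t=0,i=15
  [20] #.#.. => #  t=2,i=8
  [19] #..## => #  t=0,i=11
  [18] #..#. => .  t=3,i=4
  [17] #...# => .  t=1,i=7
  [16] #.... => .  t=1,i=15
  [15] .#### => .  t=0,i=2
  [14] .###. => .  t=6,i=7
  [13] .##.# => #  t=0,i=13
  [12] .##.. => #  t=0,i=9
  [11] .#.## => .  t=0,i=0
  [10] .#.#. => .  t=2,i=13
  [9] .#..# => #  t=3,i=6
  [8] .#... => #  t=1,i=6
  [7] ..### => .  t=1,i=9
  [6] ..##. => #  t=0,i=12
  [5] ..#.# => #  t=2,i=12
  [4] ..#.. => #  t=1,i=5
  [3] ...## => #  t=1,i=8
  [2] ...#. => #  t=1,i=4
  [1] ....# => #  t=1,i=3
  [0] ..... => .  t=1,i=0
  bits 01000011000110000011001101111110 = 1125659518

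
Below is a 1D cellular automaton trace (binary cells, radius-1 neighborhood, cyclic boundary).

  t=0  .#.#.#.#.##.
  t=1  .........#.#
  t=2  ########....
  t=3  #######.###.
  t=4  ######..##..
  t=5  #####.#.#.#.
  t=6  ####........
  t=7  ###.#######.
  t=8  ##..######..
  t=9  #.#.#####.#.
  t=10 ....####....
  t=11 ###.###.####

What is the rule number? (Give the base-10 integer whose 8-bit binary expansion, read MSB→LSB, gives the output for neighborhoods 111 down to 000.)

  [7] ### => #  t=2,i=1
  [6] ##. => .  t=0,i=10
  [5] #.# => .  t=0,i=2
  [4] #.. => #  t=0,i=11
  [3] .## => #  t=0,i=9
  [2] .#. => .  t=0,i=1
  [1] ..# => .  t=0,i=0
  [0] ... => #  t=1,i=1
  bits 10011001 = 153

153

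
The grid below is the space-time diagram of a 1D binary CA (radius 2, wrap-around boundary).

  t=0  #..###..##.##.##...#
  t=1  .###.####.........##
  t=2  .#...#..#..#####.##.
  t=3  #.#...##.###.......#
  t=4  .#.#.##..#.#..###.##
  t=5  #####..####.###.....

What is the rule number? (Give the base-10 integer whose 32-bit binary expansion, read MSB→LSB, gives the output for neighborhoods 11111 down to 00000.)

380375017

  [31] ##### => .  t=2,i=13
  [30] ####. => .  t=1,i=7
  [29] ###.# => .  t=1,i=3
  [28] ###.. => #  t=0,i=5
  [27] ##.## => .  t=0,i=10
  [26] ##.#. => #  t=3,i=1
  [25] ##..# => #  t=0,i=1
  [24] ##... => .  t=0,i=16
  [23] #.### => #  t=1,i=1
  [22] #.##. => .  t=0,i=11
  [21] #.#.# => #  t=4,i=1
  [20] #.#.. => .  t=3,i=2
  [19] #..## => #  t=0,i=2
  [18] #..#. => #  t=2,i=0
  [17] #...# => .  t=0,i=17
  [16] #.... => .  t=1,i=10
  [15] .#### => .  t=1,i=6
  [14] .###. => .  t=0,i=4
  [13] .##.# => .  t=0,i=9
  [12] .##.. => .  t=0,i=0
  [11] .#.## => #  t=4,i=4
  [10] .#.#. => #  t=4,i=2
  [9] .#..# => #  t=2,i=6
  [8] .#... => #  t=2,i=2
  [7] ..### => #  t=0,i=3
  [6] ..##. => #  t=0,i=8
  [5] ..#.# => #  t=4,i=9
  [4] ..#.. => .  t=2,i=1
  [3] ...## => #  t=0,i=18
  [2] ...#. => .  t=2,i=4
  [1] ....# => .  t=1,i=16
  [0] ..... => #  t=1,i=11
  bits 00010110101011000000111111101001 = 380375017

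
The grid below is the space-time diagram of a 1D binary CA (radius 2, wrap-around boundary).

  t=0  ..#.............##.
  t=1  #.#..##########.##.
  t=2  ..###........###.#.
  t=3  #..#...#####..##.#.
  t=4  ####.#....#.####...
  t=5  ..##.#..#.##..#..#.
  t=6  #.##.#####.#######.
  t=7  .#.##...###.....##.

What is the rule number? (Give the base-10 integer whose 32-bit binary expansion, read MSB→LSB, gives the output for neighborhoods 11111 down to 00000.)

1780382323

  nb #####: next=.  (t=1,i=7, bit31=0)
  nb ####.: next=#  (t=1,i=13, bit30=1)
  nb ###.#: next=#  (t=1,i=14, bit29=1)
  nb ###..: next=.  (t=2,i=4, bit28=0)
  nb ##.##: next=#  (t=1,i=15, bit27=1)
  nb ##.#.: next=.  (t=1,i=18, bit26=0)
  nb ##..#: next=#  (t=3,i=12, bit25=1)
  nb ##...: next=.  (t=0,i=18, bit24=0)
  nb #.###: next=.  (t=4,i=12, bit23=0)
  nb #.##.: next=.  (t=1,i=16, bit22=0)
  nb #.#.#: next=.  (t=1,i=0, bit21=0)
  nb #.#..: next=#  (t=1,i=2, bit20=1)
  nb #..##: next=#  (t=1,i=4, bit19=1)
  nb #..#.: next=#  (t=3,i=2, bit18=1)
  nb #...#: next=#  (t=0,i=0, bit17=1)
  nb #....: next=.  (t=0,i=4, bit16=0)
  nb .####: next=.  (t=1,i=6, bit15=0)
  nb .###.: next=#  (t=2,i=3, bit14=1)
  nb .##.#: next=#  (t=1,i=17, bit13=1)
  nb .##..: next=#  (t=0,i=17, bit12=1)
  nb .#.##: next=#  (t=4,i=11, bit11=1)
  nb .#.#.: next=.  (t=1,i=1, bit10=0)
  nb .#..#: next=#  (t=1,i=3, bit9=1)
  nb .#...: next=.  (t=0,i=3, bit8=0)
  nb ..###: next=.  (t=1,i=5, bit7=0)
  nb ..##.: next=#  (t=0,i=16, bit6=1)
  nb ..#.#: next=#  (t=4,i=10, bit5=1)
  nb ..#..: next=#  (t=0,i=2, bit4=1)
  nb ...##: next=.  (t=0,i=15, bit3=0)
  nb ...#.: next=.  (t=0,i=1, bit2=0)
  nb ....#: next=#  (t=0,i=14, bit1=1)
  nb .....: next=#  (t=0,i=5, bit0=1)
  bits 01101010000111100111101001110011 = 1780382323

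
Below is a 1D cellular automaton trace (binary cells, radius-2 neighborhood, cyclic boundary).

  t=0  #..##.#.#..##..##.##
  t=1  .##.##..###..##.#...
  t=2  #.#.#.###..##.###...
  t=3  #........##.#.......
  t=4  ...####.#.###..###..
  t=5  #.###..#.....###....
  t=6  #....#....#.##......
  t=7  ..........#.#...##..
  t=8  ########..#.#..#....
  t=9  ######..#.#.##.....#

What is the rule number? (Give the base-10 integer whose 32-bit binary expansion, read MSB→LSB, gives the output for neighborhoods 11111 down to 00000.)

  #####|#  b31=1 t=8,i=2
  ####.|.  b30=0 t=4,i=5
  ###.#|.  b29=0 t=4,i=6
  ###..|.  b28=0 t=0,i=0
  ##.##|.  b27=0 t=0,i=17
  ##.#.|#  b26=1 t=0,i=5
  ##..#|#  b25=1 t=0,i=1
  ##...|.  b24=0 t=2,i=17
  #.###|.  b23=0 t=0,i=18
  #.##.|#  b22=1 t=1,i=4
  #.#.#|.  b21=0 t=0,i=6
  #.#..|#  b20=1 t=0,i=8
  #..##|#  b19=1 t=0,i=2
  #..#.|.  b18=0 t=5,i=6
  #...#|.  b17=0 t=2,i=18
  #....|.  b16=0 t=1,i=18
  .####|#  b15=1 t=4,i=4
  .###.|.  b14=0 t=0,i=19
  .##.#|#  b13=1 t=0,i=4
  .##..|.  b12=0 t=0,i=12
  .#.##|.  b11=0 t=2,i=5
  .#.#.|.  b10=0 t=0,i=7
  .#..#|#  b9=1 t=0,i=9
  .#...|.  b8=0 t=1,i=17
  ..###|#  b7=1 t=1,i=8
  ..##.|.  b6=0 t=0,i=3
  ..#.#|#  b5=1 t=2,i=0
  ..#..|.  b4=0 t=3,i=0
  ...##|#  b3=1 t=1,i=0
  ...#.|.  b2=0 t=2,i=19
  ....#|.  b1=0 t=1,i=19
  .....|#  b0=1 t=3,i=3
  bits 10000110010110001010001010101001 = 2253955753

2253955753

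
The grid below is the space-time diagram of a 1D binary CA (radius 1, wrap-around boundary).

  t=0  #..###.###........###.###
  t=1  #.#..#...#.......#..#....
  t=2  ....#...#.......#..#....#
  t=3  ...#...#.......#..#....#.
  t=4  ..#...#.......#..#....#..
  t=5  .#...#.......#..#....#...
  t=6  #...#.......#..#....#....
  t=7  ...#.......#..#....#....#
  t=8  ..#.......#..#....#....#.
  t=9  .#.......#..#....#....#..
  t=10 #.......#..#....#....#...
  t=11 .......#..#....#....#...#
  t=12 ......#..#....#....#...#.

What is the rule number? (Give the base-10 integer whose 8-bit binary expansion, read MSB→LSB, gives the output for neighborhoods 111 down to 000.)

66

  [7] ### => .  t=0,i=4
  [6] ##. => #  t=0,i=0
  [5] #.# => .  t=0,i=6
  [4] #.. => .  t=0,i=1
  [3] .## => .  t=0,i=3
  [2] .#. => .  t=1,i=0
  [1] ..# => #  t=0,i=2
  [0] ... => .  t=0,i=11
  bits 01000010 = 66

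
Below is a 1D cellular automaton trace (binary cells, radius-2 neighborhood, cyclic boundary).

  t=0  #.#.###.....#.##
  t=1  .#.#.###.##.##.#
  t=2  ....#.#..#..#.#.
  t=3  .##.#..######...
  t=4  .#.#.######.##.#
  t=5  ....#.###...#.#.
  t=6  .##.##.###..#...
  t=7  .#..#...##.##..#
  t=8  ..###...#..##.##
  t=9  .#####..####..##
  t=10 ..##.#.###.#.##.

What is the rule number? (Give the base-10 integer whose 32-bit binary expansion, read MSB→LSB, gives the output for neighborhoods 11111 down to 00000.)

  ##### -> #   bit 31 = 1  t=3,i=9
  ####. -> .   bit 30 = 0  t=3,i=11
  ###.# -> .   bit 29 = 0  t=0,i=0
  ###.. -> #   bit 28 = 1  t=0,i=6
  ##.## -> .   bit 27 = 0  t=1,i=8
  ##.#. -> #   bit 26 = 1  t=0,i=1
  ##..# -> .   bit 25 = 0  t=6,i=10
  ##... -> #   bit 24 = 1  t=0,i=7
  #.### -> .   bit 23 = 0  t=0,i=4
  #.##. -> #   bit 22 = 1  t=1,i=9
  #.#.# -> .   bit 21 = 0  t=0,i=2
  #.#.. -> .   bit 20 = 0  t=2,i=6
  #..## -> #   bit 19 = 1  t=3,i=6
  #..#. -> #   bit 18 = 1  t=2,i=8
  #...# -> .   bit 17 = 0  t=5,i=10
  #.... -> .   bit 16 = 0  t=0,i=8
  .#### -> #   bit 15 = 1  t=3,i=8
  .###. -> #   bit 14 = 1  t=0,i=5
  .##.# -> .   bit 13 = 0  t=1,i=10
  .##.. -> #   bit 12 = 1  t=7,i=12
  .#.## -> #   bit 11 = 1  t=0,i=3
  .#.#. -> .   bit 10 = 0  t=1,i=0
  .#..# -> #   bit 9 = 1  t=2,i=7
  .#... -> .   bit 8 = 0  t=2,i=15
  ..### -> #   bit 7 = 1  t=3,i=7
  ..##. -> #   bit 6 = 1  t=3,i=1
  ..#.# -> #   bit 5 = 1  t=0,i=12
  ..#.. -> #   bit 4 = 1  t=2,i=9
  ...## -> .   bit 3 = 0  t=3,i=0
  ...#. -> .   bit 2 = 0  t=0,i=11
  ....# -> #   bit 1 = 1  t=0,i=10
  ..... -> #   bit 0 = 1  t=0,i=9
  bits 10010101010011001101101011110011 = 2504841971

2504841971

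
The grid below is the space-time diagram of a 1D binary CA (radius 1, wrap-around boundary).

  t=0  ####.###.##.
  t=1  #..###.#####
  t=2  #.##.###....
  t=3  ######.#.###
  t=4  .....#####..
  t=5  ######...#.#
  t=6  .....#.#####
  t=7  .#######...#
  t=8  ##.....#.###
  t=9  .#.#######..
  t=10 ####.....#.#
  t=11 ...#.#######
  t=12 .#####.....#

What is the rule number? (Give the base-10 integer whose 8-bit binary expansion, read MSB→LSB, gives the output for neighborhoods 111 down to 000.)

  nb ###: next=.  (t=0,i=1, bit7=0)
  nb ##.: next=#  (t=0,i=3, bit6=1)
  nb #.#: next=#  (t=0,i=4, bit5=1)
  nb #..: next=.  (t=1,i=1, bit4=0)
  nb .##: next=#  (t=0,i=0, bit3=1)
  nb .#.: next=#  (t=2,i=0, bit2=1)
  nb ..#: next=#  (t=1,i=2, bit1=1)
  nb ...: next=#  (t=2,i=9, bit0=1)
  bits 01101111 = 111

111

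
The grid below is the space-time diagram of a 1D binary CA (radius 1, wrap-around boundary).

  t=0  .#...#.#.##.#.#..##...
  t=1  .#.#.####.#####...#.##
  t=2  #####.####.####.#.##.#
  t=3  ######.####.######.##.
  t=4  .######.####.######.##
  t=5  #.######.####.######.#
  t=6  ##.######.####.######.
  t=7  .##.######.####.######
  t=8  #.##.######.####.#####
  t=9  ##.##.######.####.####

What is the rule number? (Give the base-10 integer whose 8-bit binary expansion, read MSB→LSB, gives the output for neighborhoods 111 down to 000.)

229

  ### -> #   bit 7 = 1  t=1,i=6
  ##. -> #   bit 6 = 1  t=0,i=10
  #.# -> #   bit 5 = 1  t=0,i=6
  #.. -> .   bit 4 = 0  t=0,i=2
  .## -> .   bit 3 = 0  t=0,i=9
  .#. -> #   bit 2 = 1  t=0,i=1
  ..# -> .   bit 1 = 0  t=0,i=0
  ... -> #   bit 0 = 1  t=0,i=3
  bits 11100101 = 229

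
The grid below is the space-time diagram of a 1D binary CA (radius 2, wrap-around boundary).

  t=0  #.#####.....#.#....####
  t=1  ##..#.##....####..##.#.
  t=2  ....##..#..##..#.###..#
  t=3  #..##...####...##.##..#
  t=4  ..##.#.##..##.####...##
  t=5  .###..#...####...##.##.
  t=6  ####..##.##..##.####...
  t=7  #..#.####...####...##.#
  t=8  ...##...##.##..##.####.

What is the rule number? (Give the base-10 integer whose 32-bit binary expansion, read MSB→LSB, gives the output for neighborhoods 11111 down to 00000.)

  ##### -> #   bit 31 = 1  t=0,i=4
  ####. -> .   bit 30 = 0  t=0,i=5
  ###.# -> #   bit 29 = 1  t=0,i=0
  ###.. -> #   bit 28 = 1  t=0,i=6
  ##.## -> #   bit 27 = 1  t=0,i=1
  ##.#. -> .   bit 26 = 0  t=1,i=20
  ##..# -> .   bit 25 = 0  t=1,i=2
  ##... -> #   bit 24 = 1  t=0,i=7
  #.### -> .   bit 23 = 0  t=0,i=2
  #.##. -> .   bit 22 = 0  t=1,i=0
  #.#.# -> .   bit 21 = 0  t=1,i=21
  #.#.. -> #   bit 20 = 1  t=0,i=14
  #..## -> #   bit 19 = 1  t=1,i=17
  #..#. -> .   bit 18 = 0  t=1,i=3
  #...# -> .   bit 17 = 0  t=3,i=6
  #.... -> .   bit 16 = 0  t=0,i=8
  .#### -> .   bit 15 = 0  t=0,i=3
  .###. -> #   bit 14 = 1  t=2,i=18
  .##.# -> #   bit 13 = 1  t=1,i=19
  .##.. -> .   bit 12 = 0  t=1,i=1
  .#.## -> #   bit 11 = 1  t=1,i=5
  .#.#. -> #   bit 10 = 1  t=0,i=13
  .#..# -> #   bit 9 = 1  t=2,i=9
  .#... -> #   bit 8 = 1  t=0,i=15
  ..### -> #   bit 7 = 1  t=0,i=19
  ..##. -> #   bit 6 = 1  t=1,i=18
  ..#.# -> #   bit 5 = 1  t=0,i=12
  ..#.. -> #   bit 4 = 1  t=2,i=8
  ...## -> #   bit 3 = 1  t=0,i=18
  ...#. -> .   bit 2 = 0  t=0,i=11
  ....# -> .   bit 1 = 0  t=0,i=10
  ..... -> .   bit 0 = 0  t=0,i=9
  bits 10111001000110000110111111111000 = 3105386488

3105386488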